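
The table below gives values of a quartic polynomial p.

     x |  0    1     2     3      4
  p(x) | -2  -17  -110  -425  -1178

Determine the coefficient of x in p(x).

Write p(x) = ax^4 + bx^3 + cx^2 + dx + e. Substituting each data point gives a linear system:
  e = -2
  a + b + c + d + e = -17
  16a + 8b + 4c + 2d + e = -110
  81a + 27b + 9c + 3d + e = -425
  256a + 64b + 16c + 4d + e = -1178
Solving the system yields a = -3, b = -6, c = 0, d = -6, e = -2.
So p(x) = -3x^4 - 6x^3 - 6x - 2.
The coefficient of x is -6.

-6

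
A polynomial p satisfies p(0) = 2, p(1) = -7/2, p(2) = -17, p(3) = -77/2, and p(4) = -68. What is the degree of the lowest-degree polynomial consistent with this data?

2

Forward differences of the values at n = 0, 1, 2, 3, 4:
  p  : 2  -7/2  -17  -77/2  -68
  Δ  : -11/2  -27/2  -43/2  -59/2
  Δ^2: -8  -8  -8
  Δ^3: 0  0
  Δ^4: 0
The second differences are constant (-8) and nonzero, while all higher differences vanish, so the minimal degree is 2.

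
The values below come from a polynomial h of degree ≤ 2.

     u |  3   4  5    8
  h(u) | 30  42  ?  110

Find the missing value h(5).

56

The 3 known points determine the degree-2 polynomial uniquely.
Write h(u) = au^2 + bu + c. Substituting each data point gives a linear system:
  9a + 3b + c = 30
  16a + 4b + c = 42
  64a + 8b + c = 110
Solving the system yields a = 1, b = 5, c = 6.
So h(u) = u^2 + 5u + 6.
Then h(5) = 56.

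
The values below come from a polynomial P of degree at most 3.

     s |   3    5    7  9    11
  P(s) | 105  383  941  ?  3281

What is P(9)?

1875

The 4 known points determine the degree-3 polynomial uniquely.
Write P(s) = as^3 + bs^2 + cs + d. Substituting each data point gives a linear system:
  27a + 9b + 3c + d = 105
  125a + 25b + 5c + d = 383
  343a + 49b + 7c + d = 941
  1331a + 121b + 11c + d = 3281
Solving the system yields a = 2, b = 5, c = 1, d = 3.
So P(s) = 2s^3 + 5s^2 + s + 3.
Then P(9) = 1875.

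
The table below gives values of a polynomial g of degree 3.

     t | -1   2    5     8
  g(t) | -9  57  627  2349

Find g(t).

Write g(t) = at^3 + bt^2 + ct + d. Substituting each data point gives a linear system:
  -a + b - c + d = -9
  8a + 4b + 2c + d = 57
  125a + 25b + 5c + d = 627
  512a + 64b + 8c + d = 2349
Solving the system yields a = 4, b = 4, c = 6, d = -3.
So g(t) = 4t^3 + 4t^2 + 6t - 3.
Check: g(-1) = -9. ✓

g(t) = 4t^3 + 4t^2 + 6t - 3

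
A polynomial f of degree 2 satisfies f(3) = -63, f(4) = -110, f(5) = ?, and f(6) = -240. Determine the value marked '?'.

-169

On equispaced nodes a degree-2 polynomial has vanishing third forward difference, so
  - f(3) + 3·f(4) - 3·f(5) + f(6) = 0.
Substituting the known values and solving for f(5):
  -3·f(5) = 507
  f(5) = -169.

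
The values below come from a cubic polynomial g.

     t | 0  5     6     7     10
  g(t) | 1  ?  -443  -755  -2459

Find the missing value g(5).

The 4 known points determine the degree-3 polynomial uniquely.
Write g(t) = at^3 + bt^2 + ct + d. Substituting each data point gives a linear system:
  d = 1
  216a + 36b + 6c + d = -443
  343a + 49b + 7c + d = -755
  1000a + 100b + 10c + d = -2459
Solving the system yields a = -3, b = 5, c = 4, d = 1.
So g(t) = -3t^3 + 5t^2 + 4t + 1.
Then g(5) = -229.

-229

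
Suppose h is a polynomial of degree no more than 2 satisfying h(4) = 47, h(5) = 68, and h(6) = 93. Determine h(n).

Using the Lagrange interpolation formula with nodes 4, 5, 6:
  L_0(n) = (n - 5)(n - 6) / 2
  L_1(n) = (n - 4)(n - 6) / -1
  L_2(n) = (n - 4)(n - 5) / 2
Then h(n) = 47·L_0(n) + 68·L_1(n) + 93·L_2(n).
Expanding and collecting terms gives h(n) = 2n^2 + 3n + 3.
Check: h(6) = 93. ✓

h(n) = 2n^2 + 3n + 3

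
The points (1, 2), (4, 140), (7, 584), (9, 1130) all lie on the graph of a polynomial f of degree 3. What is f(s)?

Using the Lagrange interpolation formula with nodes 1, 4, 7, 9:
  L_0(s) = (s - 4)(s - 7)(s - 9) / -144
  L_1(s) = (s - 1)(s - 7)(s - 9) / 45
  L_2(s) = (s - 1)(s - 4)(s - 9) / -36
  L_3(s) = (s - 1)(s - 4)(s - 7) / 80
Then f(s) = 2·L_0(s) + 140·L_1(s) + 584·L_2(s) + 1130·L_3(s).
Expanding and collecting terms gives f(s) = s³ + 5s² - 4.
Check: f(9) = 1130. ✓

f(s) = s^3 + 5s^2 - 4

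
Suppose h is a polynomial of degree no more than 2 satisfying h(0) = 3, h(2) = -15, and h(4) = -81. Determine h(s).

h(s) = -6s^2 + 3s + 3

Write h(s) = as^2 + bs + c. Substituting each data point gives a linear system:
  c = 3
  4a + 2b + c = -15
  16a + 4b + c = -81
Solving the system yields a = -6, b = 3, c = 3.
So h(s) = -6s² + 3s + 3.
Check: h(2) = -15. ✓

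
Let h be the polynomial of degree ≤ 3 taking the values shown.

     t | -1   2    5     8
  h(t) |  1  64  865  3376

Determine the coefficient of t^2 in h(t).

5

Write h(t) = at^3 + bt^2 + ct + d. Substituting each data point gives a linear system:
  -a + b - c + d = 1
  8a + 4b + 2c + d = 64
  125a + 25b + 5c + d = 865
  512a + 64b + 8c + d = 3376
Solving the system yields a = 6, b = 5, c = -2, d = 0.
So h(t) = 6t^3 + 5t^2 - 2t.
The coefficient of t^2 is 5.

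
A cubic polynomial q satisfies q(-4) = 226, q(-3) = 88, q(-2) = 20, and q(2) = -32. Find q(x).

q(x) = -4x^3 - x^2 + 3x - 2

Write q(x) = ax^3 + bx^2 + cx + d. Substituting each data point gives a linear system:
  -64a + 16b - 4c + d = 226
  -27a + 9b - 3c + d = 88
  -8a + 4b - 2c + d = 20
  8a + 4b + 2c + d = -32
Solving the system yields a = -4, b = -1, c = 3, d = -2.
So q(x) = -4x^3 - x^2 + 3x - 2.
Check: q(-3) = 88. ✓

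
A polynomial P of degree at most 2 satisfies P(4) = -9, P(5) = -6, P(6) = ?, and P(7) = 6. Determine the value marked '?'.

The 3 known points determine the degree-2 polynomial uniquely.
Write P(x) = ax^2 + bx + c. Substituting each data point gives a linear system:
  16a + 4b + c = -9
  25a + 5b + c = -6
  49a + 7b + c = 6
Solving the system yields a = 1, b = -6, c = -1.
So P(x) = x^2 - 6x - 1.
Then P(6) = -1.

-1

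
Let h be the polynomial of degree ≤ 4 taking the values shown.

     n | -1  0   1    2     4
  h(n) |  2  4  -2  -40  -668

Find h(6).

-3512

Using the Lagrange interpolation formula with nodes -1, 0, 1, 2, 4:
  L_0(n) = n(n - 1)(n - 2)(n - 4) / 30
  L_1(n) = (n + 1)(n - 1)(n - 2)(n - 4) / -8
  L_2(n) = (n + 1)n(n - 2)(n - 4) / 6
  L_3(n) = (n + 1)n(n - 1)(n - 4) / -12
  L_4(n) = (n + 1)n(n - 1)(n - 2) / 120
Then h(n) = 2·L_0(n) + 4·L_1(n) - 2·L_2(n) - 40·L_3(n) - 668·L_4(n).
Expanding and collecting terms gives h(n) = -3n^4 + 2n^3 - n^2 - 4n + 4.
Evaluating at n = 6: h(6) = -3512.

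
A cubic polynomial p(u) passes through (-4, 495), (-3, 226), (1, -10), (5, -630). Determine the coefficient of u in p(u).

-5

Write p(u) = au^3 + bu^2 + cu + d. Substituting each data point gives a linear system:
  -64a + 16b - 4c + d = 495
  -27a + 9b - 3c + d = 226
  a + b + c + d = -10
  125a + 25b + 5c + d = -630
Solving the system yields a = -6, b = 6, c = -5, d = -5.
So p(u) = -6u^3 + 6u^2 - 5u - 5.
The coefficient of u is -5.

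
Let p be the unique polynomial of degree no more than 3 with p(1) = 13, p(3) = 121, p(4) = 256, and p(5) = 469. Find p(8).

1756

Write p(s) = as^3 + bs^2 + cs + d. Substituting each data point gives a linear system:
  a + b + c + d = 13
  27a + 9b + 3c + d = 121
  64a + 16b + 4c + d = 256
  125a + 25b + 5c + d = 469
Solving the system yields a = 3, b = 3, c = 3, d = 4.
So p(s) = 3s³ + 3s² + 3s + 4.
Then p(8) = 1756.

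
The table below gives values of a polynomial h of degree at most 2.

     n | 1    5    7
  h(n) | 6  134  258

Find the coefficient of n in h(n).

2

Write h(n) = an^2 + bn + c. Substituting each data point gives a linear system:
  a + b + c = 6
  25a + 5b + c = 134
  49a + 7b + c = 258
Solving the system yields a = 5, b = 2, c = -1.
So h(n) = 5n^2 + 2n - 1.
The coefficient of n is 2.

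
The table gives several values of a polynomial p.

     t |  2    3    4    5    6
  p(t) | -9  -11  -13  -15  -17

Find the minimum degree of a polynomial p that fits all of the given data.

1

Forward differences of the values at t = 2, 3, 4, 5, 6:
  p  : -9  -11  -13  -15  -17
  Δ  : -2  -2  -2  -2
  Δ^2: 0  0  0
  Δ^3: 0  0
  Δ^4: 0
The first differences are constant (-2) and nonzero, while all higher differences vanish, so the minimal degree is 1.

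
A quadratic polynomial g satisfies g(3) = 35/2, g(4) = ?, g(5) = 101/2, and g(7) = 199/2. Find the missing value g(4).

The 3 known points determine the degree-2 polynomial uniquely.
Write g(t) = at^2 + bt + c. Substituting each data point gives a linear system:
  9a + 3b + c = 35/2
  25a + 5b + c = 101/2
  49a + 7b + c = 199/2
Solving the system yields a = 2, b = 1/2, c = -2.
So g(t) = 2t² + (1/2)t - 2.
Then g(4) = 32.

32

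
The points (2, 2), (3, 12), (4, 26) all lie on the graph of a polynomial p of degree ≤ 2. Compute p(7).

Write p(n) = an^2 + bn + c. Substituting each data point gives a linear system:
  4a + 2b + c = 2
  9a + 3b + c = 12
  16a + 4b + c = 26
Solving the system yields a = 2, b = 0, c = -6.
So p(n) = 2n^2 - 6.
Then p(7) = 92.

92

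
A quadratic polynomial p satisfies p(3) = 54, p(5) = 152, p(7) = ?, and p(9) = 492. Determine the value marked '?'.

On equispaced nodes a degree-2 polynomial has vanishing third forward difference, so
  - p(3) + 3·p(5) - 3·p(7) + p(9) = 0.
Substituting the known values and solving for p(7):
  -3·p(7) = -894
  p(7) = 298.

298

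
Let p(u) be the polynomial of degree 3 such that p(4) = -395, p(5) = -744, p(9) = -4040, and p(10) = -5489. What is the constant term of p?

1

Write p(u) = au^3 + bu^2 + cu + d. Substituting each data point gives a linear system:
  64a + 16b + 4c + d = -395
  125a + 25b + 5c + d = -744
  729a + 81b + 9c + d = -4040
  1000a + 100b + 10c + d = -5489
Solving the system yields a = -5, b = -5, c = 1, d = 1.
So p(u) = -5u³ - 5u² + u + 1.
The constant term is 1.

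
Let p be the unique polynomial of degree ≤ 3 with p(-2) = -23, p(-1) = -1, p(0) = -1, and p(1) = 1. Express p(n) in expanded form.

p(n) = 4n^3 + n^2 - 3n - 1

Write p(n) = an^3 + bn^2 + cn + d. Substituting each data point gives a linear system:
  -8a + 4b - 2c + d = -23
  -a + b - c + d = -1
  d = -1
  a + b + c + d = 1
Solving the system yields a = 4, b = 1, c = -3, d = -1.
So p(n) = 4n³ + n² - 3n - 1.
Check: p(-1) = -1. ✓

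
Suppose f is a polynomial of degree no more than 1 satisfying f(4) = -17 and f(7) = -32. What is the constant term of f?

3

Write f(u) = au + b. Substituting each data point gives a linear system:
  4a + b = -17
  7a + b = -32
Solving the system yields a = -5, b = 3.
So f(u) = -5u + 3.
The constant term is 3.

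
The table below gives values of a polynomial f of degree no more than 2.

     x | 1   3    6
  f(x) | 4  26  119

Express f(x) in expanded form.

Using the Lagrange interpolation formula with nodes 1, 3, 6:
  L_0(x) = (x - 3)(x - 6) / 10
  L_1(x) = (x - 1)(x - 6) / -6
  L_2(x) = (x - 1)(x - 3) / 15
Then f(x) = 4·L_0(x) + 26·L_1(x) + 119·L_2(x).
Expanding and collecting terms gives f(x) = 4x^2 - 5x + 5.
Check: f(3) = 26. ✓

f(x) = 4x^2 - 5x + 5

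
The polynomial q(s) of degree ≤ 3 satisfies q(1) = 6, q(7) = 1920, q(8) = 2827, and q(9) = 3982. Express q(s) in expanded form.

Write q(s) = as^3 + bs^2 + cs + d. Substituting each data point gives a linear system:
  a + b + c + d = 6
  343a + 49b + 7c + d = 1920
  512a + 64b + 8c + d = 2827
  729a + 81b + 9c + d = 3982
Solving the system yields a = 5, b = 4, c = 2, d = -5.
So q(s) = 5s^3 + 4s^2 + 2s - 5.
Check: q(8) = 2827. ✓

q(s) = 5s^3 + 4s^2 + 2s - 5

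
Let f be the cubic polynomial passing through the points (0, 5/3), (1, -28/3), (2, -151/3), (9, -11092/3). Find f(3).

Write f(u) = au^3 + bu^2 + cu + d. Substituting each data point gives a linear system:
  d = 5/3
  a + b + c + d = -28/3
  8a + 4b + 2c + d = -151/3
  729a + 81b + 9c + d = -11092/3
Solving the system yields a = -5, b = 0, c = -6, d = 5/3.
So f(u) = -5u^3 - 6u + 5/3.
Then f(3) = -454/3.

-454/3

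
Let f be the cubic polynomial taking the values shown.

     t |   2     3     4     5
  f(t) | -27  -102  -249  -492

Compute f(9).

-2904

Using the Lagrange interpolation formula with nodes 2, 3, 4, 5:
  L_0(t) = (t - 3)(t - 4)(t - 5) / -6
  L_1(t) = (t - 2)(t - 4)(t - 5) / 2
  L_2(t) = (t - 2)(t - 3)(t - 5) / -2
  L_3(t) = (t - 2)(t - 3)(t - 4) / 6
Then f(t) = -27·L_0(t) - 102·L_1(t) - 249·L_2(t) - 492·L_3(t).
Expanding and collecting terms gives f(t) = -4t^3 + t + 3.
Evaluating at t = 9: f(9) = -2904.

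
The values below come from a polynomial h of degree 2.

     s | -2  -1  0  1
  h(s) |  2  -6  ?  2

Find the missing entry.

-6

The 3 known points determine the degree-2 polynomial uniquely.
Write h(s) = as^2 + bs + c. Substituting each data point gives a linear system:
  4a - 2b + c = 2
  a - b + c = -6
  a + b + c = 2
Solving the system yields a = 4, b = 4, c = -6.
So h(s) = 4s^2 + 4s - 6.
Then h(0) = -6.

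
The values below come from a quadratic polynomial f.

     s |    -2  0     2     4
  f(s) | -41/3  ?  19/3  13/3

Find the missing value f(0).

1/3

On equispaced nodes a degree-2 polynomial has vanishing third forward difference, so
  - f(-2) + 3·f(0) - 3·f(2) + f(4) = 0.
Substituting the known values and solving for f(0):
  3·f(0) = 1
  f(0) = 1/3.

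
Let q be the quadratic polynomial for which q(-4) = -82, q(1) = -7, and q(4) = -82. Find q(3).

-47

Write q(n) = an^2 + bn + c. Substituting each data point gives a linear system:
  16a - 4b + c = -82
  a + b + c = -7
  16a + 4b + c = -82
Solving the system yields a = -5, b = 0, c = -2.
So q(n) = -5n^2 - 2.
Then q(3) = -47.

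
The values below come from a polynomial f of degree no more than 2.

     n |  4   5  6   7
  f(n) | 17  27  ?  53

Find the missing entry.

39

On equispaced nodes a degree-2 polynomial has vanishing third forward difference, so
  - f(4) + 3·f(5) - 3·f(6) + f(7) = 0.
Substituting the known values and solving for f(6):
  -3·f(6) = -117
  f(6) = 39.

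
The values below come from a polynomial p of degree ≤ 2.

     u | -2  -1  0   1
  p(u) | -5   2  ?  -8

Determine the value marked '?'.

The 3 known points determine the degree-2 polynomial uniquely.
Write p(u) = au^2 + bu + c. Substituting each data point gives a linear system:
  4a - 2b + c = -5
  a - b + c = 2
  a + b + c = -8
Solving the system yields a = -4, b = -5, c = 1.
So p(u) = -4u^2 - 5u + 1.
Then p(0) = 1.

1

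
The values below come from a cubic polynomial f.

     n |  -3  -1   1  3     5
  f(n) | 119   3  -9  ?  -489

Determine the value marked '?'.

On equispaced nodes a degree-3 polynomial has vanishing fourth forward difference, so
  f(-3) - 4·f(-1) + 6·f(1) - 4·f(3) + f(5) = 0.
Substituting the known values and solving for f(3):
  -4·f(3) = 436
  f(3) = -109.

-109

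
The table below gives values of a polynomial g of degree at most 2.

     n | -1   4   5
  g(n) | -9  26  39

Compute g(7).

Write g(n) = an^2 + bn + c. Substituting each data point gives a linear system:
  a - b + c = -9
  16a + 4b + c = 26
  25a + 5b + c = 39
Solving the system yields a = 1, b = 4, c = -6.
So g(n) = n^2 + 4n - 6.
Then g(7) = 71.

71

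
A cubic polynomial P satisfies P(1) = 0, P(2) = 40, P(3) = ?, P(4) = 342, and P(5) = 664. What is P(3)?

144

On equispaced nodes a degree-3 polynomial has vanishing fourth forward difference, so
  P(1) - 4·P(2) + 6·P(3) - 4·P(4) + P(5) = 0.
Substituting the known values and solving for P(3):
  6·P(3) = 864
  P(3) = 144.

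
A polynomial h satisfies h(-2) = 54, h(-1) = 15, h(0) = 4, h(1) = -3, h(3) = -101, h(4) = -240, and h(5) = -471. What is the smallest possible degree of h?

Divided differences on the nodes -2, -1, 0, 1, 3, 4, 5:
  order 0: 54  15  4  -3  -101  -240  -471
  order 1: -39  -11  -7  -49  -139  -231
  order 2: 14  2  -14  -30  -46
  order 3: -4  -4  -4  -4
  order 4: 0  0  0
  order 5: 0  0
  order 6: 0
The order-3 divided differences are all -4 (nonzero) and every higher order vanishes, so the data lies on a polynomial of degree exactly 3.

3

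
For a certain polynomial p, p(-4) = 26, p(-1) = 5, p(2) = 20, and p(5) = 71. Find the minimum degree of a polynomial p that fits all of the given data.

2

Divided differences on the nodes -4, -1, 2, 5:
  order 0: 26  5  20  71
  order 1: -7  5  17
  order 2: 2  2
  order 3: 0
The order-2 divided differences are all 2 (nonzero) and every higher order vanishes, so the data lies on a polynomial of degree exactly 2.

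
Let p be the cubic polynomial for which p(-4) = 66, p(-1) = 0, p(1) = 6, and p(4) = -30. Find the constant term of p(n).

Write p(n) = an^3 + bn^2 + cn + d. Substituting each data point gives a linear system:
  -64a + 16b - 4c + d = 66
  -a + b - c + d = 0
  a + b + c + d = 6
  64a + 16b + 4c + d = -30
Solving the system yields a = -1, b = 1, c = 4, d = 2.
So p(n) = -n^3 + n^2 + 4n + 2.
The constant term is 2.

2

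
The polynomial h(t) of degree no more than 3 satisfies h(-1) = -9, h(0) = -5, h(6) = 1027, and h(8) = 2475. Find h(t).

h(t) = 5t^3 - t^2 - 2t - 5

Write h(t) = at^3 + bt^2 + ct + d. Substituting each data point gives a linear system:
  -a + b - c + d = -9
  d = -5
  216a + 36b + 6c + d = 1027
  512a + 64b + 8c + d = 2475
Solving the system yields a = 5, b = -1, c = -2, d = -5.
So h(t) = 5t³ - t² - 2t - 5.
Check: h(-1) = -9. ✓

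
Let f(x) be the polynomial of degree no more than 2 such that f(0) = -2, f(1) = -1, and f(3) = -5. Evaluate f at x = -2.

Using the Lagrange interpolation formula with nodes 0, 1, 3:
  L_0(x) = (x - 1)(x - 3) / 3
  L_1(x) = x(x - 3) / -2
  L_2(x) = x(x - 1) / 6
Then f(x) = -2·L_0(x) - 1·L_1(x) - 5·L_2(x).
Expanding and collecting terms gives f(x) = -x^2 + 2x - 2.
Evaluating at x = -2: f(-2) = -10.

-10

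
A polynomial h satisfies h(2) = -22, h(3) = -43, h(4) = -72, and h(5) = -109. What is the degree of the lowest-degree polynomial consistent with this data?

2

Forward differences of the values at s = 2, 3, 4, 5:
  h  : -22  -43  -72  -109
  Δ  : -21  -29  -37
  Δ^2: -8  -8
  Δ^3: 0
The second differences are constant (-8) and nonzero, while all higher differences vanish, so the minimal degree is 2.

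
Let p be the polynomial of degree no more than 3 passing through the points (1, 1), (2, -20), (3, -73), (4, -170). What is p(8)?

Using the Lagrange interpolation formula with nodes 1, 2, 3, 4:
  L_0(u) = (u - 2)(u - 3)(u - 4) / -6
  L_1(u) = (u - 1)(u - 3)(u - 4) / 2
  L_2(u) = (u - 1)(u - 2)(u - 4) / -2
  L_3(u) = (u - 1)(u - 2)(u - 3) / 6
Then p(u) = 1·L_0(u) - 20·L_1(u) - 73·L_2(u) - 170·L_3(u).
Expanding and collecting terms gives p(u) = -2u³ - 4u² + 5u + 2.
Evaluating at u = 8: p(8) = -1238.

-1238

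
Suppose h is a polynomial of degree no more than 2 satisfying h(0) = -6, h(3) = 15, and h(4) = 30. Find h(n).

Using the Lagrange interpolation formula with nodes 0, 3, 4:
  L_0(n) = (n - 3)(n - 4) / 12
  L_1(n) = n(n - 4) / -3
  L_2(n) = n(n - 3) / 4
Then h(n) = -6·L_0(n) + 15·L_1(n) + 30·L_2(n).
Expanding and collecting terms gives h(n) = 2n^2 + n - 6.
Check: h(0) = -6. ✓

h(n) = 2n^2 + n - 6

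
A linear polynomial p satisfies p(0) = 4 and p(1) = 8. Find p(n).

Write p(n) = an + b. Substituting each data point gives a linear system:
  b = 4
  a + b = 8
Solving the system yields a = 4, b = 4.
So p(n) = 4n + 4.
Check: p(0) = 4. ✓

p(n) = 4n + 4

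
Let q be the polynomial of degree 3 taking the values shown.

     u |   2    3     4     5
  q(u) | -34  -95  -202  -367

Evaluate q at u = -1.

Write q(u) = au^3 + bu^2 + cu + d. Substituting each data point gives a linear system:
  8a + 4b + 2c + d = -34
  27a + 9b + 3c + d = -95
  64a + 16b + 4c + d = -202
  125a + 25b + 5c + d = -367
Solving the system yields a = -2, b = -5, c = 2, d = -2.
So q(u) = -2u³ - 5u² + 2u - 2.
Then q(-1) = -7.

-7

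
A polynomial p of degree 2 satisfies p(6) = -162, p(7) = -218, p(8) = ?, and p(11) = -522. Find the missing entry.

The 3 known points determine the degree-2 polynomial uniquely.
Write p(t) = at^2 + bt + c. Substituting each data point gives a linear system:
  36a + 6b + c = -162
  49a + 7b + c = -218
  121a + 11b + c = -522
Solving the system yields a = -4, b = -4, c = 6.
So p(t) = -4t² - 4t + 6.
Then p(8) = -282.

-282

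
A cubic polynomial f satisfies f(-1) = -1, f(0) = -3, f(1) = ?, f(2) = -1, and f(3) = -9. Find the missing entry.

On equispaced nodes a degree-3 polynomial has vanishing fourth forward difference, so
  f(-1) - 4·f(0) + 6·f(1) - 4·f(2) + f(3) = 0.
Substituting the known values and solving for f(1):
  6·f(1) = -6
  f(1) = -1.

-1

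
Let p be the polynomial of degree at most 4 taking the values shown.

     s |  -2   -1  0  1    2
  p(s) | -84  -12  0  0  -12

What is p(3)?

Using the Lagrange interpolation formula with nodes -2, -1, 0, 1, 2:
  L_0(s) = (s + 1)s(s - 1)(s - 2) / 24
  L_1(s) = (s + 2)s(s - 1)(s - 2) / -6
  L_2(s) = (s + 2)(s + 1)(s - 1)(s - 2) / 4
  L_3(s) = (s + 2)(s + 1)s(s - 2) / -6
  L_4(s) = (s + 2)(s + 1)s(s - 1) / 24
Then p(s) = -84·L_0(s) - 12·L_1(s) + 0·L_2(s) + 0·L_3(s) - 12·L_4(s).
Expanding and collecting terms gives p(s) = -2s⁴ + 4s³ - 4s² + 2s.
Evaluating at s = 3: p(3) = -84.

-84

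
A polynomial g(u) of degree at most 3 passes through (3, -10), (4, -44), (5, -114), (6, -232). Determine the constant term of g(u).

-4

Write g(u) = au^3 + bu^2 + cu + d. Substituting each data point gives a linear system:
  27a + 9b + 3c + d = -10
  64a + 16b + 4c + d = -44
  125a + 25b + 5c + d = -114
  216a + 36b + 6c + d = -232
Solving the system yields a = -2, b = 6, c = -2, d = -4.
So g(u) = -2u³ + 6u² - 2u - 4.
The constant term is -4.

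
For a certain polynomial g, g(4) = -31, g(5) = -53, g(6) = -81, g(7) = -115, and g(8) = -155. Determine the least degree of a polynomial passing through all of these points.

2

Forward differences of the values at u = 4, 5, 6, 7, 8:
  g  : -31  -53  -81  -115  -155
  Δ  : -22  -28  -34  -40
  Δ^2: -6  -6  -6
  Δ^3: 0  0
  Δ^4: 0
The second differences are constant (-6) and nonzero, while all higher differences vanish, so the minimal degree is 2.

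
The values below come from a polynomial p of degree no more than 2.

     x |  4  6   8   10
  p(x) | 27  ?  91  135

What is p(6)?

The 3 known points determine the degree-2 polynomial uniquely.
Write p(x) = ax^2 + bx + c. Substituting each data point gives a linear system:
  16a + 4b + c = 27
  64a + 8b + c = 91
  100a + 10b + c = 135
Solving the system yields a = 1, b = 4, c = -5.
So p(x) = x² + 4x - 5.
Then p(6) = 55.

55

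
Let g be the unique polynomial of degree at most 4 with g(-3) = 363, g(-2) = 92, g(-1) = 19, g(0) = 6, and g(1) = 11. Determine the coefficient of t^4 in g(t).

Write g(t) = at^4 + bt^3 + ct^2 + dt + e. Substituting each data point gives a linear system:
  81a - 27b + 9c - 3d + e = 363
  16a - 8b + 4c - 2d + e = 92
  a - b + c - d + e = 19
  e = 6
  a + b + c + d + e = 11
Solving the system yields a = 4, b = 1, c = 5, d = -5, e = 6.
So g(t) = 4t^4 + t^3 + 5t^2 - 5t + 6.
The leading coefficient is 4.

4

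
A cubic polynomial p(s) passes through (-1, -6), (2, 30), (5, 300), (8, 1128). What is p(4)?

164

Forward differences of the values at s = -1, 2, 5, 8:
  p  : -6  30  300  1128
  Δ  : 36  270  828
  Δ^2: 234  558
  Δ^3: 324
The third differences are constant, confirming degree 3.
Interpolating (Newton forward form) and evaluating at s = 4 gives p(4) = 164.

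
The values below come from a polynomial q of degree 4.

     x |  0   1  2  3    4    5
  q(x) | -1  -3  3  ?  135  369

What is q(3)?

On equispaced nodes a degree-4 polynomial has vanishing fifth forward difference, so
  - q(0) + 5·q(1) - 10·q(2) + 10·q(3) - 5·q(4) + q(5) = 0.
Substituting the known values and solving for q(3):
  10·q(3) = 350
  q(3) = 35.

35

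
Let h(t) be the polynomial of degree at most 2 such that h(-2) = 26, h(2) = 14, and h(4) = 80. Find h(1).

-1

Write h(t) = at^2 + bt + c. Substituting each data point gives a linear system:
  4a - 2b + c = 26
  4a + 2b + c = 14
  16a + 4b + c = 80
Solving the system yields a = 6, b = -3, c = -4.
So h(t) = 6t^2 - 3t - 4.
Then h(1) = -1.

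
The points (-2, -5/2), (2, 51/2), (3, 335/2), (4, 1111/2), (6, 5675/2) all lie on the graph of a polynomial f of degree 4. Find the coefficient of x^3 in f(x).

Write f(x) = ax^4 + bx^3 + cx^2 + dx + e. Substituting each data point gives a linear system:
  16a - 8b + 4c - 2d + e = -5/2
  16a + 8b + 4c + 2d + e = 51/2
  81a + 27b + 9c + 3d + e = 335/2
  256a + 64b + 16c + 4d + e = 1111/2
  1296a + 216b + 36c + 6d + e = 5675/2
Solving the system yields a = 2, b = 2, c = -5, d = -1, e = -1/2.
So f(x) = 2x⁴ + 2x³ - 5x² - x - 1/2.
The coefficient of x^3 is 2.

2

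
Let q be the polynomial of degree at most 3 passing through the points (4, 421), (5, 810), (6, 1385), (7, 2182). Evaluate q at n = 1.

Write q(n) = an^3 + bn^2 + cn + d. Substituting each data point gives a linear system:
  64a + 16b + 4c + d = 421
  125a + 25b + 5c + d = 810
  216a + 36b + 6c + d = 1385
  343a + 49b + 7c + d = 2182
Solving the system yields a = 6, b = 3, c = -4, d = 5.
So q(n) = 6n^3 + 3n^2 - 4n + 5.
Then q(1) = 10.

10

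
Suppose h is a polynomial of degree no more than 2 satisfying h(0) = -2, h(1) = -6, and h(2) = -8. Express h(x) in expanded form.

Using the Lagrange interpolation formula with nodes 0, 1, 2:
  L_0(x) = (x - 1)(x - 2) / 2
  L_1(x) = x(x - 2) / -1
  L_2(x) = x(x - 1) / 2
Then h(x) = -2·L_0(x) - 6·L_1(x) - 8·L_2(x).
Expanding and collecting terms gives h(x) = x^2 - 5x - 2.
Check: h(1) = -6. ✓

h(x) = x^2 - 5x - 2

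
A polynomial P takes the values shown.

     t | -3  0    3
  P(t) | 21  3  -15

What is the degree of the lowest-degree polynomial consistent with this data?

Forward differences of the values at t = -3, 0, 3:
  P  : 21  3  -15
  Δ  : -18  -18
  Δ^2: 0
The first differences are constant (-18) and nonzero, while all higher differences vanish, so the minimal degree is 1.

1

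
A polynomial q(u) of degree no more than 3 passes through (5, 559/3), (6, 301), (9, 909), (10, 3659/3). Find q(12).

Using the Lagrange interpolation formula with nodes 5, 6, 9, 10:
  L_0(u) = (u - 6)(u - 9)(u - 10) / -20
  L_1(u) = (u - 5)(u - 9)(u - 10) / 12
  L_2(u) = (u - 5)(u - 6)(u - 10) / -12
  L_3(u) = (u - 5)(u - 6)(u - 9) / 20
Then q(u) = 559/3·L_0(u) + 301·L_1(u) + 909·L_2(u) + 3659/3·L_3(u).
Expanding and collecting terms gives q(u) = u^3 + 2u^2 + (5/3)u + 3.
Evaluating at u = 12: q(12) = 2039.

2039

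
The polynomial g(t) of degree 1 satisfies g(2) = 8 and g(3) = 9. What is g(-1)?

5

Write g(t) = at + b. Substituting each data point gives a linear system:
  2a + b = 8
  3a + b = 9
Solving the system yields a = 1, b = 6.
So g(t) = t + 6.
Then g(-1) = 5.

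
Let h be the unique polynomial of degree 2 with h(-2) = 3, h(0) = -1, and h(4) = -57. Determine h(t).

Write h(t) = at^2 + bt + c. Substituting each data point gives a linear system:
  4a - 2b + c = 3
  c = -1
  16a + 4b + c = -57
Solving the system yields a = -2, b = -6, c = -1.
So h(t) = -2t² - 6t - 1.
Check: h(0) = -1. ✓

h(t) = -2t^2 - 6t - 1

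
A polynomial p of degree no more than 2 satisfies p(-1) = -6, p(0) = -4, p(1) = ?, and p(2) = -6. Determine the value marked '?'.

On equispaced nodes a degree-2 polynomial has vanishing third forward difference, so
  - p(-1) + 3·p(0) - 3·p(1) + p(2) = 0.
Substituting the known values and solving for p(1):
  -3·p(1) = 12
  p(1) = -4.

-4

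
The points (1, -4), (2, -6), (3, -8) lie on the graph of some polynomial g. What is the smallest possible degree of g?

Forward differences of the values at s = 1, 2, 3:
  g  : -4  -6  -8
  Δ  : -2  -2
  Δ^2: 0
The first differences are constant (-2) and nonzero, while all higher differences vanish, so the minimal degree is 1.

1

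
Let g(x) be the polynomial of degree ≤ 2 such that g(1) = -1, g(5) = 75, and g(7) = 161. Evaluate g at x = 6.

Write g(x) = ax^2 + bx + c. Substituting each data point gives a linear system:
  a + b + c = -1
  25a + 5b + c = 75
  49a + 7b + c = 161
Solving the system yields a = 4, b = -5, c = 0.
So g(x) = 4x^2 - 5x.
Then g(6) = 114.

114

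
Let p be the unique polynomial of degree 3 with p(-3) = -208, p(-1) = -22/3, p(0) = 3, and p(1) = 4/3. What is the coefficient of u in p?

-5/3

Write p(u) = au^3 + bu^2 + cu + d. Substituting each data point gives a linear system:
  -27a + 9b - 3c + d = -208
  -a + b - c + d = -22/3
  d = 3
  a + b + c + d = 4/3
Solving the system yields a = 6, b = -6, c = -5/3, d = 3.
So p(u) = 6u³ - 6u² - (5/3)u + 3.
The coefficient of u is -5/3.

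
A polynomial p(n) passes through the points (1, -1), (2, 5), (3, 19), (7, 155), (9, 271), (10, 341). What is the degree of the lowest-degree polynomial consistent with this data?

2

Divided differences on the nodes 1, 2, 3, 7, 9, 10:
  order 0: -1  5  19  155  271  341
  order 1: 6  14  34  58  70
  order 2: 4  4  4  4
  order 3: 0  0  0
  order 4: 0  0
  order 5: 0
The order-2 divided differences are all 4 (nonzero) and every higher order vanishes, so the data lies on a polynomial of degree exactly 2.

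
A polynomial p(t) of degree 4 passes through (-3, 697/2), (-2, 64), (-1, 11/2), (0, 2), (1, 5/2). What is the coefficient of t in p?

Write p(t) = at^4 + bt^3 + ct^2 + dt + e. Substituting each data point gives a linear system:
  81a - 27b + 9c - 3d + e = 697/2
  16a - 8b + 4c - 2d + e = 64
  a - b + c - d + e = 11/2
  e = 2
  a + b + c + d + e = 5/2
Solving the system yields a = 5, b = 3/2, c = -3, d = -3, e = 2.
So p(t) = 5t⁴ + (3/2)t³ - 3t² - 3t + 2.
The coefficient of t is -3.

-3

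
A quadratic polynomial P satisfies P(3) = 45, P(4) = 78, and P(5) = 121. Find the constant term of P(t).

6

Write P(t) = at^2 + bt + c. Substituting each data point gives a linear system:
  9a + 3b + c = 45
  16a + 4b + c = 78
  25a + 5b + c = 121
Solving the system yields a = 5, b = -2, c = 6.
So P(t) = 5t^2 - 2t + 6.
The constant term is 6.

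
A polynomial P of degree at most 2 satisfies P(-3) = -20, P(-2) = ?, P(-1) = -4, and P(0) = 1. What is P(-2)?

On equispaced nodes a degree-2 polynomial has vanishing third forward difference, so
  - P(-3) + 3·P(-2) - 3·P(-1) + P(0) = 0.
Substituting the known values and solving for P(-2):
  3·P(-2) = -33
  P(-2) = -11.

-11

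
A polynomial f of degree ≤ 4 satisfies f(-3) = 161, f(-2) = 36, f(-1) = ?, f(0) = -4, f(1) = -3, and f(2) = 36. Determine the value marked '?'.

The 5 known points determine the degree-4 polynomial uniquely.
Write f(t) = at^4 + bt^3 + ct^2 + dt + e. Substituting each data point gives a linear system:
  81a - 27b + 9c - 3d + e = 161
  16a - 8b + 4c - 2d + e = 36
  e = -4
  a + b + c + d + e = -3
  16a + 8b + 4c + 2d + e = 36
Solving the system yields a = 2, b = 1, c = 2, d = -4, e = -4.
So f(t) = 2t^4 + t^3 + 2t^2 - 4t - 4.
Then f(-1) = 3.

3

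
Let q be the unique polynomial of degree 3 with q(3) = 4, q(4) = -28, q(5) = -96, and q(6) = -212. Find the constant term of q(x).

Write q(x) = ax^3 + bx^2 + cx + d. Substituting each data point gives a linear system:
  27a + 9b + 3c + d = 4
  64a + 16b + 4c + d = -28
  125a + 25b + 5c + d = -96
  216a + 36b + 6c + d = -212
Solving the system yields a = -2, b = 6, c = 0, d = 4.
So q(x) = -2x^3 + 6x^2 + 4.
The constant term is 4.

4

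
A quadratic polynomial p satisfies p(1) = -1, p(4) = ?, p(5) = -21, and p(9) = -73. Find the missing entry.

The 3 known points determine the degree-2 polynomial uniquely.
Write p(x) = ax^2 + bx + c. Substituting each data point gives a linear system:
  a + b + c = -1
  25a + 5b + c = -21
  81a + 9b + c = -73
Solving the system yields a = -1, b = 1, c = -1.
So p(x) = -x^2 + x - 1.
Then p(4) = -13.

-13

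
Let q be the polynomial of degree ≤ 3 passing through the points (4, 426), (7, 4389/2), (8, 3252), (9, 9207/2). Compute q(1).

Write q(n) = an^3 + bn^2 + cn + d. Substituting each data point gives a linear system:
  64a + 16b + 4c + d = 426
  343a + 49b + 7c + d = 4389/2
  512a + 64b + 8c + d = 3252
  729a + 81b + 9c + d = 9207/2
Solving the system yields a = 6, b = 3, c = -3/2, d = 0.
So q(n) = 6n^3 + 3n^2 - (3/2)n.
Then q(1) = 15/2.

15/2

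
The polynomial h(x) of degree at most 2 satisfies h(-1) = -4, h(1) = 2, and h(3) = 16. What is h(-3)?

Forward differences of the values at x = -1, 1, 3:
  h  : -4  2  16
  Δ  : 6  14
  Δ^2: 8
The second differences are constant, confirming degree 2.
Interpolating (Newton forward form) and evaluating at x = -3 gives h(-3) = -2.

-2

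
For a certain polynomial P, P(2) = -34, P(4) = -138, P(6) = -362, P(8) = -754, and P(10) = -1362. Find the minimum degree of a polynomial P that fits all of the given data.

3

Forward differences of the values at x = 2, 4, 6, 8, 10:
  P  : -34  -138  -362  -754  -1362
  Δ  : -104  -224  -392  -608
  Δ^2: -120  -168  -216
  Δ^3: -48  -48
  Δ^4: 0
The third differences are constant (-48) and nonzero, while all higher differences vanish, so the minimal degree is 3.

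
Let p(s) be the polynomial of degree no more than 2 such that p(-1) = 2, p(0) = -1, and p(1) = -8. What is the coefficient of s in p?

-5

Write p(s) = as^2 + bs + c. Substituting each data point gives a linear system:
  a - b + c = 2
  c = -1
  a + b + c = -8
Solving the system yields a = -2, b = -5, c = -1.
So p(s) = -2s^2 - 5s - 1.
The coefficient of s is -5.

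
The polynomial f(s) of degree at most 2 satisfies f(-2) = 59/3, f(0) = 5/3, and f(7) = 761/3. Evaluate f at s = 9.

Write f(s) = as^2 + bs + c. Substituting each data point gives a linear system:
  4a - 2b + c = 59/3
  c = 5/3
  49a + 7b + c = 761/3
Solving the system yields a = 5, b = 1, c = 5/3.
So f(s) = 5s^2 + s + 5/3.
Then f(9) = 1247/3.

1247/3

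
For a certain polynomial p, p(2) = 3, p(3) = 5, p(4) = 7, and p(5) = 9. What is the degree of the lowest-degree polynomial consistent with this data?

1

Forward differences of the values at u = 2, 3, 4, 5:
  p  : 3  5  7  9
  Δ  : 2  2  2
  Δ^2: 0  0
  Δ^3: 0
The first differences are constant (2) and nonzero, while all higher differences vanish, so the minimal degree is 1.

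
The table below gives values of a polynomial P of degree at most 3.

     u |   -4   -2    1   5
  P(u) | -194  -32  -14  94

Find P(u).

Write P(u) = au^3 + bu^2 + cu + d. Substituting each data point gives a linear system:
  -64a + 16b - 4c + d = -194
  -8a + 4b - 2c + d = -32
  a + b + c + d = -14
  125a + 25b + 5c + d = 94
Solving the system yields a = 2, b = -5, c = -5, d = -6.
So P(u) = 2u³ - 5u² - 5u - 6.
Check: P(1) = -14. ✓

P(u) = 2u^3 - 5u^2 - 5u - 6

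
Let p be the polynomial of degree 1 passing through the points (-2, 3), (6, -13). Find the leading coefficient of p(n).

Write p(n) = an + b. Substituting each data point gives a linear system:
  -2a + b = 3
  6a + b = -13
Solving the system yields a = -2, b = -1.
So p(n) = -2n - 1.
The leading coefficient is -2.

-2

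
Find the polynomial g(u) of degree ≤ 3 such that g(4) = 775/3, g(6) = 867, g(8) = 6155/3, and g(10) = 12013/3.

g(u) = 4u^3 + (1/3)u + 1

Write g(u) = au^3 + bu^2 + cu + d. Substituting each data point gives a linear system:
  64a + 16b + 4c + d = 775/3
  216a + 36b + 6c + d = 867
  512a + 64b + 8c + d = 6155/3
  1000a + 100b + 10c + d = 12013/3
Solving the system yields a = 4, b = 0, c = 1/3, d = 1.
So g(u) = 4u^3 + (1/3)u + 1.
Check: g(10) = 12013/3. ✓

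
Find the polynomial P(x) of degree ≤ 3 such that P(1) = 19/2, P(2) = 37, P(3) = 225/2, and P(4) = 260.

P(x) = 4x^3 - (1/2)x + 6

Write P(x) = ax^3 + bx^2 + cx + d. Substituting each data point gives a linear system:
  a + b + c + d = 19/2
  8a + 4b + 2c + d = 37
  27a + 9b + 3c + d = 225/2
  64a + 16b + 4c + d = 260
Solving the system yields a = 4, b = 0, c = -1/2, d = 6.
So P(x) = 4x³ - (1/2)x + 6.
Check: P(3) = 225/2. ✓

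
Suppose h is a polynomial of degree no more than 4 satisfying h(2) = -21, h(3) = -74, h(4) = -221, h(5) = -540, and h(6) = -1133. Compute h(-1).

-6

Using the Lagrange interpolation formula with nodes 2, 3, 4, 5, 6:
  L_0(s) = (s - 3)(s - 4)(s - 5)(s - 6) / 24
  L_1(s) = (s - 2)(s - 4)(s - 5)(s - 6) / -6
  L_2(s) = (s - 2)(s - 3)(s - 5)(s - 6) / 4
  L_3(s) = (s - 2)(s - 3)(s - 4)(s - 6) / -6
  L_4(s) = (s - 2)(s - 3)(s - 4)(s - 5) / 24
Then h(s) = -21·L_0(s) - 74·L_1(s) - 221·L_2(s) - 540·L_3(s) - 1133·L_4(s).
Expanding and collecting terms gives h(s) = -s^4 + s^3 - s^2 - 2s - 5.
Evaluating at s = -1: h(-1) = -6.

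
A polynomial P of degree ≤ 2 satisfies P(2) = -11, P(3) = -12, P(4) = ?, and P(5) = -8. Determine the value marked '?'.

The 3 known points determine the degree-2 polynomial uniquely.
Write P(n) = an^2 + bn + c. Substituting each data point gives a linear system:
  4a + 2b + c = -11
  9a + 3b + c = -12
  25a + 5b + c = -8
Solving the system yields a = 1, b = -6, c = -3.
So P(n) = n^2 - 6n - 3.
Then P(4) = -11.

-11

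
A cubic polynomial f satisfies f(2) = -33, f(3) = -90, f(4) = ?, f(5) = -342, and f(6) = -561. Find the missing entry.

On equispaced nodes a degree-3 polynomial has vanishing fourth forward difference, so
  f(2) - 4·f(3) + 6·f(4) - 4·f(5) + f(6) = 0.
Substituting the known values and solving for f(4):
  6·f(4) = -1134
  f(4) = -189.

-189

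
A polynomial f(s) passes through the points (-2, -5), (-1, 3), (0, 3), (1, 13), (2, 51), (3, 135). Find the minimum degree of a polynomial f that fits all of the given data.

3

Forward differences of the values at s = -2, -1, 0, 1, 2, 3:
  f  : -5  3  3  13  51  135
  Δ  : 8  0  10  38  84
  Δ^2: -8  10  28  46
  Δ^3: 18  18  18
  Δ^4: 0  0
  Δ^5: 0
The third differences are constant (18) and nonzero, while all higher differences vanish, so the minimal degree is 3.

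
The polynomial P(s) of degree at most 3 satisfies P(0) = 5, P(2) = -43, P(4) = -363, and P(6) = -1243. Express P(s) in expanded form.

P(s) = -6s^3 + 2s^2 - 4s + 5

Using the Lagrange interpolation formula with nodes 0, 2, 4, 6:
  L_0(s) = (s - 2)(s - 4)(s - 6) / -48
  L_1(s) = s(s - 4)(s - 6) / 16
  L_2(s) = s(s - 2)(s - 6) / -16
  L_3(s) = s(s - 2)(s - 4) / 48
Then P(s) = 5·L_0(s) - 43·L_1(s) - 363·L_2(s) - 1243·L_3(s).
Expanding and collecting terms gives P(s) = -6s^3 + 2s^2 - 4s + 5.
Check: P(4) = -363. ✓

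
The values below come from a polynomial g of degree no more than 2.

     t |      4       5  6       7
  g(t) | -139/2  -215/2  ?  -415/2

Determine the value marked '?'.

On equispaced nodes a degree-2 polynomial has vanishing third forward difference, so
  - g(4) + 3·g(5) - 3·g(6) + g(7) = 0.
Substituting the known values and solving for g(6):
  -3·g(6) = 921/2
  g(6) = -307/2.

-307/2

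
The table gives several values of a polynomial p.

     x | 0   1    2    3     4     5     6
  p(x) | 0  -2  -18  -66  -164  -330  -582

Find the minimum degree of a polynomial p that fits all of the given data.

Forward differences of the values at x = 0, 1, 2, 3, 4, 5, 6:
  p  : 0  -2  -18  -66  -164  -330  -582
  Δ  : -2  -16  -48  -98  -166  -252
  Δ^2: -14  -32  -50  -68  -86
  Δ^3: -18  -18  -18  -18
  Δ^4: 0  0  0
  Δ^5: 0  0
  Δ^6: 0
The third differences are constant (-18) and nonzero, while all higher differences vanish, so the minimal degree is 3.

3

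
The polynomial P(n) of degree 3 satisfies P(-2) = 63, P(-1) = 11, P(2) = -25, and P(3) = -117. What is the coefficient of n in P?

Write P(n) = an^3 + bn^2 + cn + d. Substituting each data point gives a linear system:
  -8a + 4b - 2c + d = 63
  -a + b - c + d = 11
  8a + 4b + 2c + d = -25
  27a + 9b + 3c + d = -117
Solving the system yields a = -6, b = 4, c = 2, d = 3.
So P(n) = -6n^3 + 4n^2 + 2n + 3.
The coefficient of n is 2.

2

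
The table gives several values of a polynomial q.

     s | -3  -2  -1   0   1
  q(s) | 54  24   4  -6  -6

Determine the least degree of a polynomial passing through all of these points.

2

Forward differences of the values at s = -3, -2, -1, 0, 1:
  q  : 54  24  4  -6  -6
  Δ  : -30  -20  -10  0
  Δ^2: 10  10  10
  Δ^3: 0  0
  Δ^4: 0
The second differences are constant (10) and nonzero, while all higher differences vanish, so the minimal degree is 2.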